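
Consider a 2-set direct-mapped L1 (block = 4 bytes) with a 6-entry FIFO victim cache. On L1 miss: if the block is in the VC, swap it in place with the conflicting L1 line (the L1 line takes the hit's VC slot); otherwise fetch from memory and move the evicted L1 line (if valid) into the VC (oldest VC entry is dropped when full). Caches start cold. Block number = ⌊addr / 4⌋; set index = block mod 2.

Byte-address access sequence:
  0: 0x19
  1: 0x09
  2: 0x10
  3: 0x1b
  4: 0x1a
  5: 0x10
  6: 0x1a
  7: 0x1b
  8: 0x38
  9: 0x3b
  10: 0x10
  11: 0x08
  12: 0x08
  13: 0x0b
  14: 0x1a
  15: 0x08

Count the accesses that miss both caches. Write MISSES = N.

MISSES = 4

#0 0x19→b6/s0 MISS; vc=[]
#1 0x9→b2/s0 MISS; vc=[6]
#2 0x10→b4/s0 MISS; vc=[6,2]
#3 0x1b→b6/s0 VC-HIT; vc=[4,2]
#4 0x1a→b6/s0 L1-HIT; vc=[4,2]
#5 0x10→b4/s0 VC-HIT; vc=[6,2]
#6 0x1a→b6/s0 VC-HIT; vc=[4,2]
#7 0x1b→b6/s0 L1-HIT; vc=[4,2]
#8 0x38→b14/s0 MISS; vc=[4,2,6]
#9 0x3b→b14/s0 L1-HIT; vc=[4,2,6]
#10 0x10→b4/s0 VC-HIT; vc=[14,2,6]
#11 0x8→b2/s0 VC-HIT; vc=[14,4,6]
#12 0x8→b2/s0 L1-HIT; vc=[14,4,6]
#13 0xb→b2/s0 L1-HIT; vc=[14,4,6]
#14 0x1a→b6/s0 VC-HIT; vc=[14,4,2]
#15 0x8→b2/s0 VC-HIT; vc=[14,4,6]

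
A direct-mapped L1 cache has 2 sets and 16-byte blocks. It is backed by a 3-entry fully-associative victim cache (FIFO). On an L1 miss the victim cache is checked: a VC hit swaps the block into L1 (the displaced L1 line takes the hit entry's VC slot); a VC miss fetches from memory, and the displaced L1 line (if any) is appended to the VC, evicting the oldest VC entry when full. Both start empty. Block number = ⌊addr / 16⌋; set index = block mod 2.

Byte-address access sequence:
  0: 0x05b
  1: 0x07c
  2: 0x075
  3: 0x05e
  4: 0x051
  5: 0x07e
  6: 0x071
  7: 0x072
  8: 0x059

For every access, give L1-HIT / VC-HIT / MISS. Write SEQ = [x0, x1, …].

SEQ = [MISS, MISS, L1-HIT, VC-HIT, L1-HIT, VC-HIT, L1-HIT, L1-HIT, VC-HIT]

#0 0x5b→b5/s1 MISS; vc=[]
#1 0x7c→b7/s1 MISS; vc=[5]
#2 0x75→b7/s1 L1-HIT; vc=[5]
#3 0x5e→b5/s1 VC-HIT; vc=[7]
#4 0x51→b5/s1 L1-HIT; vc=[7]
#5 0x7e→b7/s1 VC-HIT; vc=[5]
#6 0x71→b7/s1 L1-HIT; vc=[5]
#7 0x72→b7/s1 L1-HIT; vc=[5]
#8 0x59→b5/s1 VC-HIT; vc=[7]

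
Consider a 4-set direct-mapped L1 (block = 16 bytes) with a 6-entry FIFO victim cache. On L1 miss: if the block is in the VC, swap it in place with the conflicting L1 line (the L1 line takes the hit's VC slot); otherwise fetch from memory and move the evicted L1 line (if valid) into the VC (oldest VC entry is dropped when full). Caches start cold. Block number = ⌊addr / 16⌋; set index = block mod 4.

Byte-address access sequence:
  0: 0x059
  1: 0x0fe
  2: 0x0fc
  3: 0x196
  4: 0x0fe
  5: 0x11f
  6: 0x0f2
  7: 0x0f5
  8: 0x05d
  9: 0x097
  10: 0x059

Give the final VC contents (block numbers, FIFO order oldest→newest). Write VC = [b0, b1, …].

VC = [17, 25, 9]

  [0] addr=0x59 blk=5 s=1: MISS | VC []
  [1] addr=0xfe blk=15 s=3: MISS | VC []
  [2] addr=0xfc blk=15 s=3: L1-HIT | VC []
  [3] addr=0x196 blk=25 s=1: MISS | VC [5]
  [4] addr=0xfe blk=15 s=3: L1-HIT | VC [5]
  [5] addr=0x11f blk=17 s=1: MISS | VC [5, 25]
  [6] addr=0xf2 blk=15 s=3: L1-HIT | VC [5, 25]
  [7] addr=0xf5 blk=15 s=3: L1-HIT | VC [5, 25]
  [8] addr=0x5d blk=5 s=1: VC-HIT | VC [17, 25]
  [9] addr=0x97 blk=9 s=1: MISS | VC [17, 25, 5]
  [10] addr=0x59 blk=5 s=1: VC-HIT | VC [17, 25, 9]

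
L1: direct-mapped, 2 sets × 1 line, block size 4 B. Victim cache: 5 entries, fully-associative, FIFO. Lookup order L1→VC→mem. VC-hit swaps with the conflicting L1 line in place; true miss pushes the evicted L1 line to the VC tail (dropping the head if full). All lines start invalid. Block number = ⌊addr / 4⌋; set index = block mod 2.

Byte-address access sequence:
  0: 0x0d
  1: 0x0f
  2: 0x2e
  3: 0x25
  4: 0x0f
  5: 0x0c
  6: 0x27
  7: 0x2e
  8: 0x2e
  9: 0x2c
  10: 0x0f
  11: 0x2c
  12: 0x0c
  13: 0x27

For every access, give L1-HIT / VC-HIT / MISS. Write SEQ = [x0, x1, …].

0: 0xd (blk 3, set 1) → MISS  vc=[]
1: 0xf (blk 3, set 1) → L1-HIT  vc=[]
2: 0x2e (blk 11, set 1) → MISS  vc=[3]
3: 0x25 (blk 9, set 1) → MISS  vc=[3, 11]
4: 0xf (blk 3, set 1) → VC-HIT  vc=[9, 11]
5: 0xc (blk 3, set 1) → L1-HIT  vc=[9, 11]
6: 0x27 (blk 9, set 1) → VC-HIT  vc=[3, 11]
7: 0x2e (blk 11, set 1) → VC-HIT  vc=[3, 9]
8: 0x2e (blk 11, set 1) → L1-HIT  vc=[3, 9]
9: 0x2c (blk 11, set 1) → L1-HIT  vc=[3, 9]
10: 0xf (blk 3, set 1) → VC-HIT  vc=[11, 9]
11: 0x2c (blk 11, set 1) → VC-HIT  vc=[3, 9]
12: 0xc (blk 3, set 1) → VC-HIT  vc=[11, 9]
13: 0x27 (blk 9, set 1) → VC-HIT  vc=[11, 3]

SEQ = [MISS, L1-HIT, MISS, MISS, VC-HIT, L1-HIT, VC-HIT, VC-HIT, L1-HIT, L1-HIT, VC-HIT, VC-HIT, VC-HIT, VC-HIT]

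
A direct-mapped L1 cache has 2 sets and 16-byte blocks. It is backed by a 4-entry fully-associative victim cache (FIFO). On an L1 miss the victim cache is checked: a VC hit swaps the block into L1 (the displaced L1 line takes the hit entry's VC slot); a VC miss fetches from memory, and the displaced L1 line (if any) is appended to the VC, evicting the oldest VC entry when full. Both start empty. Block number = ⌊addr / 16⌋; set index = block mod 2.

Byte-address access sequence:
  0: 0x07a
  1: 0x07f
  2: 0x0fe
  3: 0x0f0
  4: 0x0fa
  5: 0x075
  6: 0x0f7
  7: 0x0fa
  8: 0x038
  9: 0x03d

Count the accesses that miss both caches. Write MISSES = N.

MISSES = 3

0: 0x7a (blk 7, set 1) → MISS  vc=[]
1: 0x7f (blk 7, set 1) → L1-HIT  vc=[]
2: 0xfe (blk 15, set 1) → MISS  vc=[7]
3: 0xf0 (blk 15, set 1) → L1-HIT  vc=[7]
4: 0xfa (blk 15, set 1) → L1-HIT  vc=[7]
5: 0x75 (blk 7, set 1) → VC-HIT  vc=[15]
6: 0xf7 (blk 15, set 1) → VC-HIT  vc=[7]
7: 0xfa (blk 15, set 1) → L1-HIT  vc=[7]
8: 0x38 (blk 3, set 1) → MISS  vc=[7, 15]
9: 0x3d (blk 3, set 1) → L1-HIT  vc=[7, 15]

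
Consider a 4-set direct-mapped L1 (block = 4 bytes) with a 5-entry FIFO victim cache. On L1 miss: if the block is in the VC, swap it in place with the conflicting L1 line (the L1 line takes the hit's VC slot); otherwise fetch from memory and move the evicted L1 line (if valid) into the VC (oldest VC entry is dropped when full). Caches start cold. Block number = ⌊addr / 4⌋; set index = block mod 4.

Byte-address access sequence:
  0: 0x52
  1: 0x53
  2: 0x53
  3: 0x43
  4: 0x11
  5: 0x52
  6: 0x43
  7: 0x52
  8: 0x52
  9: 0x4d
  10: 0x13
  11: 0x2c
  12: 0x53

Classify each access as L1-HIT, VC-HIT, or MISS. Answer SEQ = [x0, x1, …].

SEQ = [MISS, L1-HIT, L1-HIT, MISS, MISS, VC-HIT, VC-HIT, VC-HIT, L1-HIT, MISS, VC-HIT, MISS, VC-HIT]

  [0] addr=0x52 blk=20 s=0: MISS | VC []
  [1] addr=0x53 blk=20 s=0: L1-HIT | VC []
  [2] addr=0x53 blk=20 s=0: L1-HIT | VC []
  [3] addr=0x43 blk=16 s=0: MISS | VC [20]
  [4] addr=0x11 blk=4 s=0: MISS | VC [20, 16]
  [5] addr=0x52 blk=20 s=0: VC-HIT | VC [4, 16]
  [6] addr=0x43 blk=16 s=0: VC-HIT | VC [4, 20]
  [7] addr=0x52 blk=20 s=0: VC-HIT | VC [4, 16]
  [8] addr=0x52 blk=20 s=0: L1-HIT | VC [4, 16]
  [9] addr=0x4d blk=19 s=3: MISS | VC [4, 16]
  [10] addr=0x13 blk=4 s=0: VC-HIT | VC [20, 16]
  [11] addr=0x2c blk=11 s=3: MISS | VC [20, 16, 19]
  [12] addr=0x53 blk=20 s=0: VC-HIT | VC [4, 16, 19]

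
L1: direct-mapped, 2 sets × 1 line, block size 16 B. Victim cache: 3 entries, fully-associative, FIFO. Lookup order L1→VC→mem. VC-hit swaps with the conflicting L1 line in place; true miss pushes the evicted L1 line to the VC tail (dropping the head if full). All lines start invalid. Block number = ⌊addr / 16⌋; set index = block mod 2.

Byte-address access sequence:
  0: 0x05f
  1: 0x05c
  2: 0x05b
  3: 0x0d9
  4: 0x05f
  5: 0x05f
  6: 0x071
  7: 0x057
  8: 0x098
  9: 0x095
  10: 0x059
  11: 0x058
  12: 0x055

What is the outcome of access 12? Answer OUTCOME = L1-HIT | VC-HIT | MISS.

#0 0x5f→b5/s1 MISS; vc=[]
#1 0x5c→b5/s1 L1-HIT; vc=[]
#2 0x5b→b5/s1 L1-HIT; vc=[]
#3 0xd9→b13/s1 MISS; vc=[5]
#4 0x5f→b5/s1 VC-HIT; vc=[13]
#5 0x5f→b5/s1 L1-HIT; vc=[13]
#6 0x71→b7/s1 MISS; vc=[13,5]
#7 0x57→b5/s1 VC-HIT; vc=[13,7]
#8 0x98→b9/s1 MISS; vc=[13,7,5]
#9 0x95→b9/s1 L1-HIT; vc=[13,7,5]
#10 0x59→b5/s1 VC-HIT; vc=[13,7,9]
#11 0x58→b5/s1 L1-HIT; vc=[13,7,9]
#12 0x55→b5/s1 L1-HIT; vc=[13,7,9]

OUTCOME = L1-HIT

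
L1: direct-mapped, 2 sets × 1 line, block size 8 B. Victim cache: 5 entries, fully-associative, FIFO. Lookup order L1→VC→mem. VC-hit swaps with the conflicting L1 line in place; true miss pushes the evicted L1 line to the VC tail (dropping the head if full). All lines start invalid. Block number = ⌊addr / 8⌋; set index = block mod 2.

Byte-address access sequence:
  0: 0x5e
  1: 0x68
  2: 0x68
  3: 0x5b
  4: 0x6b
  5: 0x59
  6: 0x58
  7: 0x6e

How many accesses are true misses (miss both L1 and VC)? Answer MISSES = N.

MISSES = 2

#0 0x5e→b11/s1 MISS; vc=[]
#1 0x68→b13/s1 MISS; vc=[11]
#2 0x68→b13/s1 L1-HIT; vc=[11]
#3 0x5b→b11/s1 VC-HIT; vc=[13]
#4 0x6b→b13/s1 VC-HIT; vc=[11]
#5 0x59→b11/s1 VC-HIT; vc=[13]
#6 0x58→b11/s1 L1-HIT; vc=[13]
#7 0x6e→b13/s1 VC-HIT; vc=[11]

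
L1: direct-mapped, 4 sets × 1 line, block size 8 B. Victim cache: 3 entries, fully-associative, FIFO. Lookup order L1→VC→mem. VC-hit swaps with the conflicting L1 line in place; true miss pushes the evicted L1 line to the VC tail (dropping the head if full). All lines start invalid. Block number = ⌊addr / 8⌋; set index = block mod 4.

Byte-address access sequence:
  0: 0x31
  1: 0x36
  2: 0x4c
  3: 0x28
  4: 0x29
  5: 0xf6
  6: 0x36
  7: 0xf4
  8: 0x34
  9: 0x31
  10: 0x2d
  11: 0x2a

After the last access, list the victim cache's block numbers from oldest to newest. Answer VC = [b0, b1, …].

0: 0x31 (blk 6, set 2) → MISS  vc=[]
1: 0x36 (blk 6, set 2) → L1-HIT  vc=[]
2: 0x4c (blk 9, set 1) → MISS  vc=[]
3: 0x28 (blk 5, set 1) → MISS  vc=[9]
4: 0x29 (blk 5, set 1) → L1-HIT  vc=[9]
5: 0xf6 (blk 30, set 2) → MISS  vc=[9, 6]
6: 0x36 (blk 6, set 2) → VC-HIT  vc=[9, 30]
7: 0xf4 (blk 30, set 2) → VC-HIT  vc=[9, 6]
8: 0x34 (blk 6, set 2) → VC-HIT  vc=[9, 30]
9: 0x31 (blk 6, set 2) → L1-HIT  vc=[9, 30]
10: 0x2d (blk 5, set 1) → L1-HIT  vc=[9, 30]
11: 0x2a (blk 5, set 1) → L1-HIT  vc=[9, 30]

VC = [9, 30]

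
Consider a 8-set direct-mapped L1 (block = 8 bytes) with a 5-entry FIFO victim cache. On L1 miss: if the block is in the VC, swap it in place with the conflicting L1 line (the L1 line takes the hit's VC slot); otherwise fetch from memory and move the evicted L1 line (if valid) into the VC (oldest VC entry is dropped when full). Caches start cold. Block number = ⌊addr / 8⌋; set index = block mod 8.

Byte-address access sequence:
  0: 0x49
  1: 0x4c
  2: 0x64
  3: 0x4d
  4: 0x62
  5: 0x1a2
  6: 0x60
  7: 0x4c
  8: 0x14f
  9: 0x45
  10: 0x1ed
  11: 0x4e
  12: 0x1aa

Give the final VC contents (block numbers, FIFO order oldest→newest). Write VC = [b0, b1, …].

VC = [52, 41, 61]

0: 0x49 (blk 9, set 1) → MISS  vc=[]
1: 0x4c (blk 9, set 1) → L1-HIT  vc=[]
2: 0x64 (blk 12, set 4) → MISS  vc=[]
3: 0x4d (blk 9, set 1) → L1-HIT  vc=[]
4: 0x62 (blk 12, set 4) → L1-HIT  vc=[]
5: 0x1a2 (blk 52, set 4) → MISS  vc=[12]
6: 0x60 (blk 12, set 4) → VC-HIT  vc=[52]
7: 0x4c (blk 9, set 1) → L1-HIT  vc=[52]
8: 0x14f (blk 41, set 1) → MISS  vc=[52, 9]
9: 0x45 (blk 8, set 0) → MISS  vc=[52, 9]
10: 0x1ed (blk 61, set 5) → MISS  vc=[52, 9]
11: 0x4e (blk 9, set 1) → VC-HIT  vc=[52, 41]
12: 0x1aa (blk 53, set 5) → MISS  vc=[52, 41, 61]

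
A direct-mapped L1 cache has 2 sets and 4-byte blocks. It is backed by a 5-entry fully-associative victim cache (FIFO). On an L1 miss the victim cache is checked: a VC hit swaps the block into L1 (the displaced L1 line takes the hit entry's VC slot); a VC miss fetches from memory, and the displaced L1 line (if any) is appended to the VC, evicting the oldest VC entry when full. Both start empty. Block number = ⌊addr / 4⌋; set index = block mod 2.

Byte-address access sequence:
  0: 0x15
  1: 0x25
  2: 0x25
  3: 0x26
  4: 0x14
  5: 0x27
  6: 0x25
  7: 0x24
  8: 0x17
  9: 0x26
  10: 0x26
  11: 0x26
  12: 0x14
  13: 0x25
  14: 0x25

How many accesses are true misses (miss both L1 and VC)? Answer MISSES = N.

  [0] addr=0x15 blk=5 s=1: MISS | VC []
  [1] addr=0x25 blk=9 s=1: MISS | VC [5]
  [2] addr=0x25 blk=9 s=1: L1-HIT | VC [5]
  [3] addr=0x26 blk=9 s=1: L1-HIT | VC [5]
  [4] addr=0x14 blk=5 s=1: VC-HIT | VC [9]
  [5] addr=0x27 blk=9 s=1: VC-HIT | VC [5]
  [6] addr=0x25 blk=9 s=1: L1-HIT | VC [5]
  [7] addr=0x24 blk=9 s=1: L1-HIT | VC [5]
  [8] addr=0x17 blk=5 s=1: VC-HIT | VC [9]
  [9] addr=0x26 blk=9 s=1: VC-HIT | VC [5]
  [10] addr=0x26 blk=9 s=1: L1-HIT | VC [5]
  [11] addr=0x26 blk=9 s=1: L1-HIT | VC [5]
  [12] addr=0x14 blk=5 s=1: VC-HIT | VC [9]
  [13] addr=0x25 blk=9 s=1: VC-HIT | VC [5]
  [14] addr=0x25 blk=9 s=1: L1-HIT | VC [5]

MISSES = 2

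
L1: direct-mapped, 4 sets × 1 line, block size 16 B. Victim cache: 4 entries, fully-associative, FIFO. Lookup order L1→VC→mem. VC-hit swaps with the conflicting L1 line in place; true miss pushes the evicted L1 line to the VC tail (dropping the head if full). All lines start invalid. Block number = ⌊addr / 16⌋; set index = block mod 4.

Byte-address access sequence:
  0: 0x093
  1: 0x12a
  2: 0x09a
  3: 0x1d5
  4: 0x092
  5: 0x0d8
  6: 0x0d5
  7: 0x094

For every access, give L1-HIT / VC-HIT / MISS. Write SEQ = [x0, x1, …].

#0 0x93→b9/s1 MISS; vc=[]
#1 0x12a→b18/s2 MISS; vc=[]
#2 0x9a→b9/s1 L1-HIT; vc=[]
#3 0x1d5→b29/s1 MISS; vc=[9]
#4 0x92→b9/s1 VC-HIT; vc=[29]
#5 0xd8→b13/s1 MISS; vc=[29,9]
#6 0xd5→b13/s1 L1-HIT; vc=[29,9]
#7 0x94→b9/s1 VC-HIT; vc=[29,13]

SEQ = [MISS, MISS, L1-HIT, MISS, VC-HIT, MISS, L1-HIT, VC-HIT]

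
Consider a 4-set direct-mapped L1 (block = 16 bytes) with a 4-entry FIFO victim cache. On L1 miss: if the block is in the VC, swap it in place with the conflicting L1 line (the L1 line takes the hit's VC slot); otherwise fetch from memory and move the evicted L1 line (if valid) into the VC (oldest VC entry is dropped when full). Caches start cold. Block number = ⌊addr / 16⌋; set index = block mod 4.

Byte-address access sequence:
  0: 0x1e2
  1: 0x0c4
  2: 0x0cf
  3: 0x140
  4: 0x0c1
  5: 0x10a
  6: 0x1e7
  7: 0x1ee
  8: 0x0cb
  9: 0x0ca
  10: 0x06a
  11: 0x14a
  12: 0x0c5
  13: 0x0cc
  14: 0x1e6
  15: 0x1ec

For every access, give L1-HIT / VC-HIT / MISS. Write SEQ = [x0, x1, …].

SEQ = [MISS, MISS, L1-HIT, MISS, VC-HIT, MISS, L1-HIT, L1-HIT, VC-HIT, L1-HIT, MISS, VC-HIT, VC-HIT, L1-HIT, VC-HIT, L1-HIT]

0: 0x1e2 (blk 30, set 2) → MISS  vc=[]
1: 0xc4 (blk 12, set 0) → MISS  vc=[]
2: 0xcf (blk 12, set 0) → L1-HIT  vc=[]
3: 0x140 (blk 20, set 0) → MISS  vc=[12]
4: 0xc1 (blk 12, set 0) → VC-HIT  vc=[20]
5: 0x10a (blk 16, set 0) → MISS  vc=[20, 12]
6: 0x1e7 (blk 30, set 2) → L1-HIT  vc=[20, 12]
7: 0x1ee (blk 30, set 2) → L1-HIT  vc=[20, 12]
8: 0xcb (blk 12, set 0) → VC-HIT  vc=[20, 16]
9: 0xca (blk 12, set 0) → L1-HIT  vc=[20, 16]
10: 0x6a (blk 6, set 2) → MISS  vc=[20, 16, 30]
11: 0x14a (blk 20, set 0) → VC-HIT  vc=[12, 16, 30]
12: 0xc5 (blk 12, set 0) → VC-HIT  vc=[20, 16, 30]
13: 0xcc (blk 12, set 0) → L1-HIT  vc=[20, 16, 30]
14: 0x1e6 (blk 30, set 2) → VC-HIT  vc=[20, 16, 6]
15: 0x1ec (blk 30, set 2) → L1-HIT  vc=[20, 16, 6]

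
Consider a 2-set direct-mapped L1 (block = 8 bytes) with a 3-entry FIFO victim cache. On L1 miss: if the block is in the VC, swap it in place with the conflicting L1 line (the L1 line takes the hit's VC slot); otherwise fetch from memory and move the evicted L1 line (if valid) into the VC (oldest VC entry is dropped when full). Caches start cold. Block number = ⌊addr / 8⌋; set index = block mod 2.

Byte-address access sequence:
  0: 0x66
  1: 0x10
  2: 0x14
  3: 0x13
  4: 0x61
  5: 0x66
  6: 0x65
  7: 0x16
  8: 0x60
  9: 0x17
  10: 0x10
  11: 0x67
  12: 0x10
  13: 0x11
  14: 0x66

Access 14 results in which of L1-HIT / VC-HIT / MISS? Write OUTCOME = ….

OUTCOME = VC-HIT

#0 0x66→b12/s0 MISS; vc=[]
#1 0x10→b2/s0 MISS; vc=[12]
#2 0x14→b2/s0 L1-HIT; vc=[12]
#3 0x13→b2/s0 L1-HIT; vc=[12]
#4 0x61→b12/s0 VC-HIT; vc=[2]
#5 0x66→b12/s0 L1-HIT; vc=[2]
#6 0x65→b12/s0 L1-HIT; vc=[2]
#7 0x16→b2/s0 VC-HIT; vc=[12]
#8 0x60→b12/s0 VC-HIT; vc=[2]
#9 0x17→b2/s0 VC-HIT; vc=[12]
#10 0x10→b2/s0 L1-HIT; vc=[12]
#11 0x67→b12/s0 VC-HIT; vc=[2]
#12 0x10→b2/s0 VC-HIT; vc=[12]
#13 0x11→b2/s0 L1-HIT; vc=[12]
#14 0x66→b12/s0 VC-HIT; vc=[2]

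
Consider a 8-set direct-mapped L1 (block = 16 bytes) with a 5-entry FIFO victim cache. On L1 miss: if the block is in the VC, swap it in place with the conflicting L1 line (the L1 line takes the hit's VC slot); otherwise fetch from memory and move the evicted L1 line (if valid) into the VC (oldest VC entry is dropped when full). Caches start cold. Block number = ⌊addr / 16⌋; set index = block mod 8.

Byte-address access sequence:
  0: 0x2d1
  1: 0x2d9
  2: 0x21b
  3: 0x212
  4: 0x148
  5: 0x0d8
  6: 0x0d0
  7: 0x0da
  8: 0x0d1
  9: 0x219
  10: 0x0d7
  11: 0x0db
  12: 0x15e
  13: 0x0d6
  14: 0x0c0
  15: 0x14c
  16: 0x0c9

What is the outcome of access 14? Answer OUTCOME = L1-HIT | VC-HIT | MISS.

OUTCOME = MISS

#0 0x2d1→b45/s5 MISS; vc=[]
#1 0x2d9→b45/s5 L1-HIT; vc=[]
#2 0x21b→b33/s1 MISS; vc=[]
#3 0x212→b33/s1 L1-HIT; vc=[]
#4 0x148→b20/s4 MISS; vc=[]
#5 0xd8→b13/s5 MISS; vc=[45]
#6 0xd0→b13/s5 L1-HIT; vc=[45]
#7 0xda→b13/s5 L1-HIT; vc=[45]
#8 0xd1→b13/s5 L1-HIT; vc=[45]
#9 0x219→b33/s1 L1-HIT; vc=[45]
#10 0xd7→b13/s5 L1-HIT; vc=[45]
#11 0xdb→b13/s5 L1-HIT; vc=[45]
#12 0x15e→b21/s5 MISS; vc=[45,13]
#13 0xd6→b13/s5 VC-HIT; vc=[45,21]
#14 0xc0→b12/s4 MISS; vc=[45,21,20]
#15 0x14c→b20/s4 VC-HIT; vc=[45,21,12]
#16 0xc9→b12/s4 VC-HIT; vc=[45,21,20]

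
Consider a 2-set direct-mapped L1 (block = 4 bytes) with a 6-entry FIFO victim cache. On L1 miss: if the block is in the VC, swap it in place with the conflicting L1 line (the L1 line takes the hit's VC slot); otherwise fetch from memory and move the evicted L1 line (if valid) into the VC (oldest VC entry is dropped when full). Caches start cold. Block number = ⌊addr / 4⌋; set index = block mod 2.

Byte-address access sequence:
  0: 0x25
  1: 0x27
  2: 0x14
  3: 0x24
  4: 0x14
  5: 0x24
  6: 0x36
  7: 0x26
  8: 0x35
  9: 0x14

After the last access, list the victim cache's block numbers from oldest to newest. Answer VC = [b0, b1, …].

#0 0x25→b9/s1 MISS; vc=[]
#1 0x27→b9/s1 L1-HIT; vc=[]
#2 0x14→b5/s1 MISS; vc=[9]
#3 0x24→b9/s1 VC-HIT; vc=[5]
#4 0x14→b5/s1 VC-HIT; vc=[9]
#5 0x24→b9/s1 VC-HIT; vc=[5]
#6 0x36→b13/s1 MISS; vc=[5,9]
#7 0x26→b9/s1 VC-HIT; vc=[5,13]
#8 0x35→b13/s1 VC-HIT; vc=[5,9]
#9 0x14→b5/s1 VC-HIT; vc=[13,9]

VC = [13, 9]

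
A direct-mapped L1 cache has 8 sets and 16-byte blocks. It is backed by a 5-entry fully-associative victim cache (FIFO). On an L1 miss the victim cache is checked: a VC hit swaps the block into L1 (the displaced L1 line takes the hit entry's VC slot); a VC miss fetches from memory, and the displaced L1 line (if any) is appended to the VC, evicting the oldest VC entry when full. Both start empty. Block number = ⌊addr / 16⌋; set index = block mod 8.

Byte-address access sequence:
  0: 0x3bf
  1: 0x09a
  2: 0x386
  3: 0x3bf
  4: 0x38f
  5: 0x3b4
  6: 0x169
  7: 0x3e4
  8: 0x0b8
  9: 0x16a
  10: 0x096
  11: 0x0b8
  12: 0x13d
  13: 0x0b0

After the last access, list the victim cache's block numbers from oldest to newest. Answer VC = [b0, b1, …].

VC = [62, 59, 19]

0: 0x3bf (blk 59, set 3) → MISS  vc=[]
1: 0x9a (blk 9, set 1) → MISS  vc=[]
2: 0x386 (blk 56, set 0) → MISS  vc=[]
3: 0x3bf (blk 59, set 3) → L1-HIT  vc=[]
4: 0x38f (blk 56, set 0) → L1-HIT  vc=[]
5: 0x3b4 (blk 59, set 3) → L1-HIT  vc=[]
6: 0x169 (blk 22, set 6) → MISS  vc=[]
7: 0x3e4 (blk 62, set 6) → MISS  vc=[22]
8: 0xb8 (blk 11, set 3) → MISS  vc=[22, 59]
9: 0x16a (blk 22, set 6) → VC-HIT  vc=[62, 59]
10: 0x96 (blk 9, set 1) → L1-HIT  vc=[62, 59]
11: 0xb8 (blk 11, set 3) → L1-HIT  vc=[62, 59]
12: 0x13d (blk 19, set 3) → MISS  vc=[62, 59, 11]
13: 0xb0 (blk 11, set 3) → VC-HIT  vc=[62, 59, 19]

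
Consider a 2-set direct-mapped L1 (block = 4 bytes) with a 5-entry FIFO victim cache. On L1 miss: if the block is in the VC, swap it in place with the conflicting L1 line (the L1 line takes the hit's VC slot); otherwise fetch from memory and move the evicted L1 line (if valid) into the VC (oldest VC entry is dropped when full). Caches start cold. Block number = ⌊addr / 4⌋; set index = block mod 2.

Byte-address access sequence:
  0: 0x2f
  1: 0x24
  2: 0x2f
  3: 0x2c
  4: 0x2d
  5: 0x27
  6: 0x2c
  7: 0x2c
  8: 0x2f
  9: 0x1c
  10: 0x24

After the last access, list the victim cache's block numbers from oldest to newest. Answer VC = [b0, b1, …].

0: 0x2f (blk 11, set 1) → MISS  vc=[]
1: 0x24 (blk 9, set 1) → MISS  vc=[11]
2: 0x2f (blk 11, set 1) → VC-HIT  vc=[9]
3: 0x2c (blk 11, set 1) → L1-HIT  vc=[9]
4: 0x2d (blk 11, set 1) → L1-HIT  vc=[9]
5: 0x27 (blk 9, set 1) → VC-HIT  vc=[11]
6: 0x2c (blk 11, set 1) → VC-HIT  vc=[9]
7: 0x2c (blk 11, set 1) → L1-HIT  vc=[9]
8: 0x2f (blk 11, set 1) → L1-HIT  vc=[9]
9: 0x1c (blk 7, set 1) → MISS  vc=[9, 11]
10: 0x24 (blk 9, set 1) → VC-HIT  vc=[7, 11]

VC = [7, 11]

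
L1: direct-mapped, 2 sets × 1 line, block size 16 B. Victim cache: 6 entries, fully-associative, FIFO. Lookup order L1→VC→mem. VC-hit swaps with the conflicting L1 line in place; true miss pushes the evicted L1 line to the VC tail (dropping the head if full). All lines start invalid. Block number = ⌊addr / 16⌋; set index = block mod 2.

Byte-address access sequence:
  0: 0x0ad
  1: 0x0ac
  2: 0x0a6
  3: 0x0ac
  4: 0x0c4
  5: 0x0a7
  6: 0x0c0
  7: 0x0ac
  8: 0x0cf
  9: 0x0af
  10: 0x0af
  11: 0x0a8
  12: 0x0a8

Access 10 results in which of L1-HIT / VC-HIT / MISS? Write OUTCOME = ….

OUTCOME = L1-HIT

  [0] addr=0xad blk=10 s=0: MISS | VC []
  [1] addr=0xac blk=10 s=0: L1-HIT | VC []
  [2] addr=0xa6 blk=10 s=0: L1-HIT | VC []
  [3] addr=0xac blk=10 s=0: L1-HIT | VC []
  [4] addr=0xc4 blk=12 s=0: MISS | VC [10]
  [5] addr=0xa7 blk=10 s=0: VC-HIT | VC [12]
  [6] addr=0xc0 blk=12 s=0: VC-HIT | VC [10]
  [7] addr=0xac blk=10 s=0: VC-HIT | VC [12]
  [8] addr=0xcf blk=12 s=0: VC-HIT | VC [10]
  [9] addr=0xaf blk=10 s=0: VC-HIT | VC [12]
  [10] addr=0xaf blk=10 s=0: L1-HIT | VC [12]
  [11] addr=0xa8 blk=10 s=0: L1-HIT | VC [12]
  [12] addr=0xa8 blk=10 s=0: L1-HIT | VC [12]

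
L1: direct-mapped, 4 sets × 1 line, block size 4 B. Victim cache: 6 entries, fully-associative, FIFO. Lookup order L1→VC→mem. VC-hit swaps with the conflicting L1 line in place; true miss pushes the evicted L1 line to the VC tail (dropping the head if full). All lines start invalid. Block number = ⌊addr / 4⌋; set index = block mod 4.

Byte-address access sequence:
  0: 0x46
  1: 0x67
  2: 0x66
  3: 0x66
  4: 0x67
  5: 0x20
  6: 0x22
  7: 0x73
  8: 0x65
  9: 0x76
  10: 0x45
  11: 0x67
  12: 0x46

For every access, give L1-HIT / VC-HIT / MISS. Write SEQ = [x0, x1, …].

0: 0x46 (blk 17, set 1) → MISS  vc=[]
1: 0x67 (blk 25, set 1) → MISS  vc=[17]
2: 0x66 (blk 25, set 1) → L1-HIT  vc=[17]
3: 0x66 (blk 25, set 1) → L1-HIT  vc=[17]
4: 0x67 (blk 25, set 1) → L1-HIT  vc=[17]
5: 0x20 (blk 8, set 0) → MISS  vc=[17]
6: 0x22 (blk 8, set 0) → L1-HIT  vc=[17]
7: 0x73 (blk 28, set 0) → MISS  vc=[17, 8]
8: 0x65 (blk 25, set 1) → L1-HIT  vc=[17, 8]
9: 0x76 (blk 29, set 1) → MISS  vc=[17, 8, 25]
10: 0x45 (blk 17, set 1) → VC-HIT  vc=[29, 8, 25]
11: 0x67 (blk 25, set 1) → VC-HIT  vc=[29, 8, 17]
12: 0x46 (blk 17, set 1) → VC-HIT  vc=[29, 8, 25]

SEQ = [MISS, MISS, L1-HIT, L1-HIT, L1-HIT, MISS, L1-HIT, MISS, L1-HIT, MISS, VC-HIT, VC-HIT, VC-HIT]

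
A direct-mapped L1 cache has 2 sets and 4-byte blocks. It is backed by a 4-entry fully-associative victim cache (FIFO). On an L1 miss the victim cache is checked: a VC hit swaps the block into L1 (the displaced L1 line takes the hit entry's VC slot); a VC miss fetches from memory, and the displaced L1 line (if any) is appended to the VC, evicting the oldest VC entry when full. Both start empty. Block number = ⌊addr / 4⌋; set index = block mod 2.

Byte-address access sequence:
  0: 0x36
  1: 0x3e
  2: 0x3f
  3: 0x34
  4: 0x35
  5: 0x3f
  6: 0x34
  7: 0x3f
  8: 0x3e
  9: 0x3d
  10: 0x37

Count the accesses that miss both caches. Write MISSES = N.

MISSES = 2

  [0] addr=0x36 blk=13 s=1: MISS | VC []
  [1] addr=0x3e blk=15 s=1: MISS | VC [13]
  [2] addr=0x3f blk=15 s=1: L1-HIT | VC [13]
  [3] addr=0x34 blk=13 s=1: VC-HIT | VC [15]
  [4] addr=0x35 blk=13 s=1: L1-HIT | VC [15]
  [5] addr=0x3f blk=15 s=1: VC-HIT | VC [13]
  [6] addr=0x34 blk=13 s=1: VC-HIT | VC [15]
  [7] addr=0x3f blk=15 s=1: VC-HIT | VC [13]
  [8] addr=0x3e blk=15 s=1: L1-HIT | VC [13]
  [9] addr=0x3d blk=15 s=1: L1-HIT | VC [13]
  [10] addr=0x37 blk=13 s=1: VC-HIT | VC [15]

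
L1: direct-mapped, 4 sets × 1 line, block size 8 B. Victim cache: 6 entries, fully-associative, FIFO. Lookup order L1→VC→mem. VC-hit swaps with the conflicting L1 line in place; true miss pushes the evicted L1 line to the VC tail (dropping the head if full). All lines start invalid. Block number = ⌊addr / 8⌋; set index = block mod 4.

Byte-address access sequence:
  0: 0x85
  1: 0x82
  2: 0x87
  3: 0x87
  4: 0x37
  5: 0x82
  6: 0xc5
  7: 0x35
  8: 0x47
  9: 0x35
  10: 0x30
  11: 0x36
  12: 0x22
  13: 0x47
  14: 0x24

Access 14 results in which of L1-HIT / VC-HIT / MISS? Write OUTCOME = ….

OUTCOME = VC-HIT

#0 0x85→b16/s0 MISS; vc=[]
#1 0x82→b16/s0 L1-HIT; vc=[]
#2 0x87→b16/s0 L1-HIT; vc=[]
#3 0x87→b16/s0 L1-HIT; vc=[]
#4 0x37→b6/s2 MISS; vc=[]
#5 0x82→b16/s0 L1-HIT; vc=[]
#6 0xc5→b24/s0 MISS; vc=[16]
#7 0x35→b6/s2 L1-HIT; vc=[16]
#8 0x47→b8/s0 MISS; vc=[16,24]
#9 0x35→b6/s2 L1-HIT; vc=[16,24]
#10 0x30→b6/s2 L1-HIT; vc=[16,24]
#11 0x36→b6/s2 L1-HIT; vc=[16,24]
#12 0x22→b4/s0 MISS; vc=[16,24,8]
#13 0x47→b8/s0 VC-HIT; vc=[16,24,4]
#14 0x24→b4/s0 VC-HIT; vc=[16,24,8]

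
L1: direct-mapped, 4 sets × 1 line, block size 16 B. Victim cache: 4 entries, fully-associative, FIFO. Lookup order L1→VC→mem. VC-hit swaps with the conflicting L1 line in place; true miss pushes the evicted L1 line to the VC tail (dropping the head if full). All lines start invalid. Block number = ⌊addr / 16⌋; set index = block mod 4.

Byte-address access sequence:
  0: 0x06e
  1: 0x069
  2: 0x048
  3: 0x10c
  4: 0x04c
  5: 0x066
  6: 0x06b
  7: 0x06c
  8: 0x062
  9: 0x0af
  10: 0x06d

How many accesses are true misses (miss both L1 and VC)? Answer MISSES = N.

0: 0x6e (blk 6, set 2) → MISS  vc=[]
1: 0x69 (blk 6, set 2) → L1-HIT  vc=[]
2: 0x48 (blk 4, set 0) → MISS  vc=[]
3: 0x10c (blk 16, set 0) → MISS  vc=[4]
4: 0x4c (blk 4, set 0) → VC-HIT  vc=[16]
5: 0x66 (blk 6, set 2) → L1-HIT  vc=[16]
6: 0x6b (blk 6, set 2) → L1-HIT  vc=[16]
7: 0x6c (blk 6, set 2) → L1-HIT  vc=[16]
8: 0x62 (blk 6, set 2) → L1-HIT  vc=[16]
9: 0xaf (blk 10, set 2) → MISS  vc=[16, 6]
10: 0x6d (blk 6, set 2) → VC-HIT  vc=[16, 10]

MISSES = 4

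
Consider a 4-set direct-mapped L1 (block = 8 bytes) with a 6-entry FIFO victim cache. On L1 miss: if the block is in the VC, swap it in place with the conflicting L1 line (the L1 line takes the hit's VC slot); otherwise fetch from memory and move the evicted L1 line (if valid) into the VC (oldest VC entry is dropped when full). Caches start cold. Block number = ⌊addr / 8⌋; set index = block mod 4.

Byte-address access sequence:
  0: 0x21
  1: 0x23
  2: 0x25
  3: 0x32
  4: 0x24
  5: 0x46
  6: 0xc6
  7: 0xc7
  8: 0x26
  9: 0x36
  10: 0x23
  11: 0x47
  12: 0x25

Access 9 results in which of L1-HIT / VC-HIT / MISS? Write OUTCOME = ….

OUTCOME = L1-HIT

  [0] addr=0x21 blk=4 s=0: MISS | VC []
  [1] addr=0x23 blk=4 s=0: L1-HIT | VC []
  [2] addr=0x25 blk=4 s=0: L1-HIT | VC []
  [3] addr=0x32 blk=6 s=2: MISS | VC []
  [4] addr=0x24 blk=4 s=0: L1-HIT | VC []
  [5] addr=0x46 blk=8 s=0: MISS | VC [4]
  [6] addr=0xc6 blk=24 s=0: MISS | VC [4, 8]
  [7] addr=0xc7 blk=24 s=0: L1-HIT | VC [4, 8]
  [8] addr=0x26 blk=4 s=0: VC-HIT | VC [24, 8]
  [9] addr=0x36 blk=6 s=2: L1-HIT | VC [24, 8]
  [10] addr=0x23 blk=4 s=0: L1-HIT | VC [24, 8]
  [11] addr=0x47 blk=8 s=0: VC-HIT | VC [24, 4]
  [12] addr=0x25 blk=4 s=0: VC-HIT | VC [24, 8]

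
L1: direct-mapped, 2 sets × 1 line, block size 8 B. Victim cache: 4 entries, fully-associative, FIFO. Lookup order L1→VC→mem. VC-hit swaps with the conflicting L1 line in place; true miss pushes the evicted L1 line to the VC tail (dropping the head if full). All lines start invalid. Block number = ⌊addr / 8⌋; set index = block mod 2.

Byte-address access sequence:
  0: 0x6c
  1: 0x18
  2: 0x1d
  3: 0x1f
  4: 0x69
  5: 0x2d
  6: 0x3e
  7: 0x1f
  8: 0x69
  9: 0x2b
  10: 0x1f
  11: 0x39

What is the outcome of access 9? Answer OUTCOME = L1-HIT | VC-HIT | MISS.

OUTCOME = VC-HIT

0: 0x6c (blk 13, set 1) → MISS  vc=[]
1: 0x18 (blk 3, set 1) → MISS  vc=[13]
2: 0x1d (blk 3, set 1) → L1-HIT  vc=[13]
3: 0x1f (blk 3, set 1) → L1-HIT  vc=[13]
4: 0x69 (blk 13, set 1) → VC-HIT  vc=[3]
5: 0x2d (blk 5, set 1) → MISS  vc=[3, 13]
6: 0x3e (blk 7, set 1) → MISS  vc=[3, 13, 5]
7: 0x1f (blk 3, set 1) → VC-HIT  vc=[7, 13, 5]
8: 0x69 (blk 13, set 1) → VC-HIT  vc=[7, 3, 5]
9: 0x2b (blk 5, set 1) → VC-HIT  vc=[7, 3, 13]
10: 0x1f (blk 3, set 1) → VC-HIT  vc=[7, 5, 13]
11: 0x39 (blk 7, set 1) → VC-HIT  vc=[3, 5, 13]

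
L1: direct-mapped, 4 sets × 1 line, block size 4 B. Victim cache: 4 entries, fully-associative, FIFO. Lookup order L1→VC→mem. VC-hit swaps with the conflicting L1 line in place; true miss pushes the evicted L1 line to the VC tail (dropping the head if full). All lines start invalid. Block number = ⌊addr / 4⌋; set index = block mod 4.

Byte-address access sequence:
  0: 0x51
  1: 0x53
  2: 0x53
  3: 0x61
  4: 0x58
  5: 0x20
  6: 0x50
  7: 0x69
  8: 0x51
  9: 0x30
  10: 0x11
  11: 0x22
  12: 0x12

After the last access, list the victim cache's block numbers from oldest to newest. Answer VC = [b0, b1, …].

VC = [22, 20, 12, 8]

#0 0x51→b20/s0 MISS; vc=[]
#1 0x53→b20/s0 L1-HIT; vc=[]
#2 0x53→b20/s0 L1-HIT; vc=[]
#3 0x61→b24/s0 MISS; vc=[20]
#4 0x58→b22/s2 MISS; vc=[20]
#5 0x20→b8/s0 MISS; vc=[20,24]
#6 0x50→b20/s0 VC-HIT; vc=[8,24]
#7 0x69→b26/s2 MISS; vc=[8,24,22]
#8 0x51→b20/s0 L1-HIT; vc=[8,24,22]
#9 0x30→b12/s0 MISS; vc=[8,24,22,20]
#10 0x11→b4/s0 MISS; vc=[24,22,20,12]
#11 0x22→b8/s0 MISS; vc=[22,20,12,4]
#12 0x12→b4/s0 VC-HIT; vc=[22,20,12,8]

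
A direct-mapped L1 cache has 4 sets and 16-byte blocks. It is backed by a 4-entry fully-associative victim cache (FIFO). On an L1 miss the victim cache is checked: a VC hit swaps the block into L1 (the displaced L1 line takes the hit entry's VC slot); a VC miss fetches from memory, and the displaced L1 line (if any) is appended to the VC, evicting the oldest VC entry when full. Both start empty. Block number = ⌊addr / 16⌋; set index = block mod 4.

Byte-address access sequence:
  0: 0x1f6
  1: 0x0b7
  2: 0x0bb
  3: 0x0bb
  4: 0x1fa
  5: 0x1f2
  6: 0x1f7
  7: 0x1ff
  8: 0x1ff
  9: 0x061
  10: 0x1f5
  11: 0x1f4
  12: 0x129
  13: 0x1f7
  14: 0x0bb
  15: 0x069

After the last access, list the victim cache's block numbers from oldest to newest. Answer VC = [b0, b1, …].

  [0] addr=0x1f6 blk=31 s=3: MISS | VC []
  [1] addr=0xb7 blk=11 s=3: MISS | VC [31]
  [2] addr=0xbb blk=11 s=3: L1-HIT | VC [31]
  [3] addr=0xbb blk=11 s=3: L1-HIT | VC [31]
  [4] addr=0x1fa blk=31 s=3: VC-HIT | VC [11]
  [5] addr=0x1f2 blk=31 s=3: L1-HIT | VC [11]
  [6] addr=0x1f7 blk=31 s=3: L1-HIT | VC [11]
  [7] addr=0x1ff blk=31 s=3: L1-HIT | VC [11]
  [8] addr=0x1ff blk=31 s=3: L1-HIT | VC [11]
  [9] addr=0x61 blk=6 s=2: MISS | VC [11]
  [10] addr=0x1f5 blk=31 s=3: L1-HIT | VC [11]
  [11] addr=0x1f4 blk=31 s=3: L1-HIT | VC [11]
  [12] addr=0x129 blk=18 s=2: MISS | VC [11, 6]
  [13] addr=0x1f7 blk=31 s=3: L1-HIT | VC [11, 6]
  [14] addr=0xbb blk=11 s=3: VC-HIT | VC [31, 6]
  [15] addr=0x69 blk=6 s=2: VC-HIT | VC [31, 18]

VC = [31, 18]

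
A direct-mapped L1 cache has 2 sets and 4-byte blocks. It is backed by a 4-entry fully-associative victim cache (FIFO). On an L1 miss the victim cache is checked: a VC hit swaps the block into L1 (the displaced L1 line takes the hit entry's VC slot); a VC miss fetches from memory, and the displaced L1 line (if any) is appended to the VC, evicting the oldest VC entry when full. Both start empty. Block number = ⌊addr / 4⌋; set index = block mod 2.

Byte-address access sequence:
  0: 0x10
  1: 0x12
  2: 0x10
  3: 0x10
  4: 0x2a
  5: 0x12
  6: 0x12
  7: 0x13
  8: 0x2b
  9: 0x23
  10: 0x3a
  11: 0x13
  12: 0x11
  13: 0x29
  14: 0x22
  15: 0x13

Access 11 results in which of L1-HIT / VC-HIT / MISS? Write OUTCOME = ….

0: 0x10 (blk 4, set 0) → MISS  vc=[]
1: 0x12 (blk 4, set 0) → L1-HIT  vc=[]
2: 0x10 (blk 4, set 0) → L1-HIT  vc=[]
3: 0x10 (blk 4, set 0) → L1-HIT  vc=[]
4: 0x2a (blk 10, set 0) → MISS  vc=[4]
5: 0x12 (blk 4, set 0) → VC-HIT  vc=[10]
6: 0x12 (blk 4, set 0) → L1-HIT  vc=[10]
7: 0x13 (blk 4, set 0) → L1-HIT  vc=[10]
8: 0x2b (blk 10, set 0) → VC-HIT  vc=[4]
9: 0x23 (blk 8, set 0) → MISS  vc=[4, 10]
10: 0x3a (blk 14, set 0) → MISS  vc=[4, 10, 8]
11: 0x13 (blk 4, set 0) → VC-HIT  vc=[14, 10, 8]
12: 0x11 (blk 4, set 0) → L1-HIT  vc=[14, 10, 8]
13: 0x29 (blk 10, set 0) → VC-HIT  vc=[14, 4, 8]
14: 0x22 (blk 8, set 0) → VC-HIT  vc=[14, 4, 10]
15: 0x13 (blk 4, set 0) → VC-HIT  vc=[14, 8, 10]

OUTCOME = VC-HIT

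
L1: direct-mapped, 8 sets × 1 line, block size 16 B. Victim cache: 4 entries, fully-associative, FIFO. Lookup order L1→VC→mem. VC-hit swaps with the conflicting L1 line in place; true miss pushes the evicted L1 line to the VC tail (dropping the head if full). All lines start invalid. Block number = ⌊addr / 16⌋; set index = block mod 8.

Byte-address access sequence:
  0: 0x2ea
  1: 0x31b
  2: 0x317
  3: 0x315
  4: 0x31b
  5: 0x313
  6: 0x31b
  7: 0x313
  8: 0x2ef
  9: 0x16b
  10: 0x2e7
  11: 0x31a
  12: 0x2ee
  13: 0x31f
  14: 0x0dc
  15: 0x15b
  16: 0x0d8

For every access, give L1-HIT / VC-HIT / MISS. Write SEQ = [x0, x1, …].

SEQ = [MISS, MISS, L1-HIT, L1-HIT, L1-HIT, L1-HIT, L1-HIT, L1-HIT, L1-HIT, MISS, VC-HIT, L1-HIT, L1-HIT, L1-HIT, MISS, MISS, VC-HIT]

0: 0x2ea (blk 46, set 6) → MISS  vc=[]
1: 0x31b (blk 49, set 1) → MISS  vc=[]
2: 0x317 (blk 49, set 1) → L1-HIT  vc=[]
3: 0x315 (blk 49, set 1) → L1-HIT  vc=[]
4: 0x31b (blk 49, set 1) → L1-HIT  vc=[]
5: 0x313 (blk 49, set 1) → L1-HIT  vc=[]
6: 0x31b (blk 49, set 1) → L1-HIT  vc=[]
7: 0x313 (blk 49, set 1) → L1-HIT  vc=[]
8: 0x2ef (blk 46, set 6) → L1-HIT  vc=[]
9: 0x16b (blk 22, set 6) → MISS  vc=[46]
10: 0x2e7 (blk 46, set 6) → VC-HIT  vc=[22]
11: 0x31a (blk 49, set 1) → L1-HIT  vc=[22]
12: 0x2ee (blk 46, set 6) → L1-HIT  vc=[22]
13: 0x31f (blk 49, set 1) → L1-HIT  vc=[22]
14: 0xdc (blk 13, set 5) → MISS  vc=[22]
15: 0x15b (blk 21, set 5) → MISS  vc=[22, 13]
16: 0xd8 (blk 13, set 5) → VC-HIT  vc=[22, 21]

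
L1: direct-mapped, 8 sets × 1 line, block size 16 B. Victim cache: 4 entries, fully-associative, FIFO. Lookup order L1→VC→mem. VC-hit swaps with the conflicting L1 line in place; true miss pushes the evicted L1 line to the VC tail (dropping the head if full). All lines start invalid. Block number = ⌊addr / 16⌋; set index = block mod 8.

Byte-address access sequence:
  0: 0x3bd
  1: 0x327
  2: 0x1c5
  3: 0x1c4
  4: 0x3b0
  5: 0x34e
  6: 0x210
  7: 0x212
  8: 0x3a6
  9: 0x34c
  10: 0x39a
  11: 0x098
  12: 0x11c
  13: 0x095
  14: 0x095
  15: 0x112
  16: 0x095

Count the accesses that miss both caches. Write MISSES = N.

MISSES = 9

#0 0x3bd→b59/s3 MISS; vc=[]
#1 0x327→b50/s2 MISS; vc=[]
#2 0x1c5→b28/s4 MISS; vc=[]
#3 0x1c4→b28/s4 L1-HIT; vc=[]
#4 0x3b0→b59/s3 L1-HIT; vc=[]
#5 0x34e→b52/s4 MISS; vc=[28]
#6 0x210→b33/s1 MISS; vc=[28]
#7 0x212→b33/s1 L1-HIT; vc=[28]
#8 0x3a6→b58/s2 MISS; vc=[28,50]
#9 0x34c→b52/s4 L1-HIT; vc=[28,50]
#10 0x39a→b57/s1 MISS; vc=[28,50,33]
#11 0x98→b9/s1 MISS; vc=[28,50,33,57]
#12 0x11c→b17/s1 MISS; vc=[50,33,57,9]
#13 0x95→b9/s1 VC-HIT; vc=[50,33,57,17]
#14 0x95→b9/s1 L1-HIT; vc=[50,33,57,17]
#15 0x112→b17/s1 VC-HIT; vc=[50,33,57,9]
#16 0x95→b9/s1 VC-HIT; vc=[50,33,57,17]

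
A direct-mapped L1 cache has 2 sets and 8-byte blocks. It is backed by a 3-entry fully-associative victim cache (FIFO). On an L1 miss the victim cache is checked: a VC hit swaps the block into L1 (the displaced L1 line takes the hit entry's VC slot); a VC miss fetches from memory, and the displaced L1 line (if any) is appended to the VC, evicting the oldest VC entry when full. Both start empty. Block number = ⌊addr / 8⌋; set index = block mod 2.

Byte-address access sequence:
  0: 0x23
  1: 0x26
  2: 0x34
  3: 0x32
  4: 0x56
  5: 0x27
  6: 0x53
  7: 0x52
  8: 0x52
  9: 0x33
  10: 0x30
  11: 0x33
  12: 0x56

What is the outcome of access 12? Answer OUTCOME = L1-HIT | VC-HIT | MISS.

OUTCOME = VC-HIT

  [0] addr=0x23 blk=4 s=0: MISS | VC []
  [1] addr=0x26 blk=4 s=0: L1-HIT | VC []
  [2] addr=0x34 blk=6 s=0: MISS | VC [4]
  [3] addr=0x32 blk=6 s=0: L1-HIT | VC [4]
  [4] addr=0x56 blk=10 s=0: MISS | VC [4, 6]
  [5] addr=0x27 blk=4 s=0: VC-HIT | VC [10, 6]
  [6] addr=0x53 blk=10 s=0: VC-HIT | VC [4, 6]
  [7] addr=0x52 blk=10 s=0: L1-HIT | VC [4, 6]
  [8] addr=0x52 blk=10 s=0: L1-HIT | VC [4, 6]
  [9] addr=0x33 blk=6 s=0: VC-HIT | VC [4, 10]
  [10] addr=0x30 blk=6 s=0: L1-HIT | VC [4, 10]
  [11] addr=0x33 blk=6 s=0: L1-HIT | VC [4, 10]
  [12] addr=0x56 blk=10 s=0: VC-HIT | VC [4, 6]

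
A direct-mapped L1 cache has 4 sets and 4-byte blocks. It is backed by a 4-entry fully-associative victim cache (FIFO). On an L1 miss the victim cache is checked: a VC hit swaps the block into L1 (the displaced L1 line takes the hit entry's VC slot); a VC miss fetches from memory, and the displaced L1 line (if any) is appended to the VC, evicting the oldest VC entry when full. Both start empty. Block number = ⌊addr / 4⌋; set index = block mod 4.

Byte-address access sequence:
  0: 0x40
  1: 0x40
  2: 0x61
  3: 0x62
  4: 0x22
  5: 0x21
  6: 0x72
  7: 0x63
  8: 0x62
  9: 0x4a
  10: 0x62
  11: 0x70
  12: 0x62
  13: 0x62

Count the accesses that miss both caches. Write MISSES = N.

MISSES = 5

#0 0x40→b16/s0 MISS; vc=[]
#1 0x40→b16/s0 L1-HIT; vc=[]
#2 0x61→b24/s0 MISS; vc=[16]
#3 0x62→b24/s0 L1-HIT; vc=[16]
#4 0x22→b8/s0 MISS; vc=[16,24]
#5 0x21→b8/s0 L1-HIT; vc=[16,24]
#6 0x72→b28/s0 MISS; vc=[16,24,8]
#7 0x63→b24/s0 VC-HIT; vc=[16,28,8]
#8 0x62→b24/s0 L1-HIT; vc=[16,28,8]
#9 0x4a→b18/s2 MISS; vc=[16,28,8]
#10 0x62→b24/s0 L1-HIT; vc=[16,28,8]
#11 0x70→b28/s0 VC-HIT; vc=[16,24,8]
#12 0x62→b24/s0 VC-HIT; vc=[16,28,8]
#13 0x62→b24/s0 L1-HIT; vc=[16,28,8]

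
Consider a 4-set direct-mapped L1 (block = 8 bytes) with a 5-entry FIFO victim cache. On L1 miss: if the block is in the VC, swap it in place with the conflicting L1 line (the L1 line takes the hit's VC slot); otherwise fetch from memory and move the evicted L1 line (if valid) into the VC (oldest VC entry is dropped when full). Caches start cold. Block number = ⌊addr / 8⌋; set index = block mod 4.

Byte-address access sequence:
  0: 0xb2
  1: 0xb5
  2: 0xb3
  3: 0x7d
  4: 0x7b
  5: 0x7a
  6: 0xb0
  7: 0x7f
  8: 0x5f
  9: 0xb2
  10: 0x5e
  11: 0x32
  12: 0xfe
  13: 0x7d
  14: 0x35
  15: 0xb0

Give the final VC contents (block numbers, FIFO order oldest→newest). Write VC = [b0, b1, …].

VC = [31, 6, 11]

  [0] addr=0xb2 blk=22 s=2: MISS | VC []
  [1] addr=0xb5 blk=22 s=2: L1-HIT | VC []
  [2] addr=0xb3 blk=22 s=2: L1-HIT | VC []
  [3] addr=0x7d blk=15 s=3: MISS | VC []
  [4] addr=0x7b blk=15 s=3: L1-HIT | VC []
  [5] addr=0x7a blk=15 s=3: L1-HIT | VC []
  [6] addr=0xb0 blk=22 s=2: L1-HIT | VC []
  [7] addr=0x7f blk=15 s=3: L1-HIT | VC []
  [8] addr=0x5f blk=11 s=3: MISS | VC [15]
  [9] addr=0xb2 blk=22 s=2: L1-HIT | VC [15]
  [10] addr=0x5e blk=11 s=3: L1-HIT | VC [15]
  [11] addr=0x32 blk=6 s=2: MISS | VC [15, 22]
  [12] addr=0xfe blk=31 s=3: MISS | VC [15, 22, 11]
  [13] addr=0x7d blk=15 s=3: VC-HIT | VC [31, 22, 11]
  [14] addr=0x35 blk=6 s=2: L1-HIT | VC [31, 22, 11]
  [15] addr=0xb0 blk=22 s=2: VC-HIT | VC [31, 6, 11]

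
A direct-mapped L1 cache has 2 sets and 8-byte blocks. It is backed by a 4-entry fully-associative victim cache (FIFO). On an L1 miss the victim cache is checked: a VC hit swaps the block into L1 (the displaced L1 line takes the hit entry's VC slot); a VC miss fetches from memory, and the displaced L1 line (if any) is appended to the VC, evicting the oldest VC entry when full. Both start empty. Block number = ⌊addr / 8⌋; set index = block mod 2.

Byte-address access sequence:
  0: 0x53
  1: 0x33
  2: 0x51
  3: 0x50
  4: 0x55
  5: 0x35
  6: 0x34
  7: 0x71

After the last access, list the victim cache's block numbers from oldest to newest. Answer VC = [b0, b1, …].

  [0] addr=0x53 blk=10 s=0: MISS | VC []
  [1] addr=0x33 blk=6 s=0: MISS | VC [10]
  [2] addr=0x51 blk=10 s=0: VC-HIT | VC [6]
  [3] addr=0x50 blk=10 s=0: L1-HIT | VC [6]
  [4] addr=0x55 blk=10 s=0: L1-HIT | VC [6]
  [5] addr=0x35 blk=6 s=0: VC-HIT | VC [10]
  [6] addr=0x34 blk=6 s=0: L1-HIT | VC [10]
  [7] addr=0x71 blk=14 s=0: MISS | VC [10, 6]

VC = [10, 6]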